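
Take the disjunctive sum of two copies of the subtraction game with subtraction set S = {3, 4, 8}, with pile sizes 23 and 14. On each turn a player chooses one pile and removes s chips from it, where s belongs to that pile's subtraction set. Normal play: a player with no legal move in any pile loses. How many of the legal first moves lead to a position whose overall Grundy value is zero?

All piles use S = {3, 4, 8}:
n :  0  1  2  3  4  5  6  7  8  9 10 11 12 13 14 15 16 17 18 19 20 21 22 23
G :  0  0  0  1  1  1  2  0  2  3  1  3  0  0  0  1  1  1  2  0  2  3  1  3
Pile A: G(23) = 3.
Pile B: G(14) = 0.
Combined Grundy value = 3 ⊕ 0 = 3.
A winning move leaves total XOR = 0, i.e. changes one component's Grundy value g to g ⊕ X where X is the current total.
Pile A: need g' = 3⊕3 = 0. Options: 23−3→G=2, 23−4→G=0, 23−8→G=1. Hits: 1.
Pile B: need g' = 0⊕3 = 3. Options: 14−3→G=3, 14−4→G=1, 14−8→G=2. Hits: 1.

2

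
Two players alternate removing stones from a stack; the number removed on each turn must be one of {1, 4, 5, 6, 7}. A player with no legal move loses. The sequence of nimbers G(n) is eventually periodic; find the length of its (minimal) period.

G(0) = 0
G(1) = mex{0} = 1
G(2) = mex{1} = 0
G(3) = mex{0} = 1
G(4) = mex{1,0} = 2
G(5) = mex{2,1,0} = 3
G(6) = mex{3,0,1,0} = 2
G(7) = mex{2,1,0,1,0} = 3
G(8) = mex{3,2,1,0,1} = 4
G(9) = mex{4,3,2,1,0} = 5
G(10) = mex{5,2,3,2,1} = 0
G(11) = mex{0,3,2,3,2} = 1
G(12) = mex{1,4,3,2,3} = 0
G(13) = mex{0,5,4,3,2} = 1
G(14) = mex{1,0,5,4,3} = 2
G(15) = mex{2,1,0,5,4} = 3
G(16) = mex{3,0,1,0,5} = 2
G(17) = mex{2,1,0,1,0} = 3
G(18) = mex{3,2,1,0,1} = 4
G(19) = mex{4,3,2,1,0} = 5
G(20) = mex{5,2,3,2,1} = 0
G(21) = mex{0,3,2,3,2} = 1
G(n+10) = G(n) holds for n = 0,…,6 (a full window of length max(S) = 7), so the sequence is purely periodic with period 10.

10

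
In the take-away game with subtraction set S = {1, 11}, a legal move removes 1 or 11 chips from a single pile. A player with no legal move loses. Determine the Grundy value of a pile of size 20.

0

G(0) = 0
G(1) = mex{0} = 1
G(2) = mex{1} = 0
G(3) = mex{0} = 1
G(4) = mex{1} = 0
G(5) = mex{0} = 1
G(6) = mex{1} = 0
G(7) = mex{0} = 1
G(8) = mex{1} = 0
G(9) = mex{0} = 1
G(10) = mex{1} = 0
G(11) = mex{0,0} = 1
G(12) = mex{1,1} = 0
G(13) = mex{0,0} = 1
G(14) = mex{1,1} = 0
G(15) = mex{0,0} = 1
G(16) = mex{1,1} = 0
G(17) = mex{0,0} = 1
G(18) = mex{1,1} = 0
G(19) = mex{0,0} = 1
G(20) = mex{1,1} = 0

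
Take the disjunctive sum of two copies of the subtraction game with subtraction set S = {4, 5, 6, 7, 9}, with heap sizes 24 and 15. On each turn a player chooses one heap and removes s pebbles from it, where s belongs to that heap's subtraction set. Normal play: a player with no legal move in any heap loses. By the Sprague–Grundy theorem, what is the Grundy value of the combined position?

All heaps use S = {4, 5, 6, 7, 9}:
G(0) = 0
G(1) = mex{} = 0
G(2) = mex{} = 0
G(3) = mex{} = 0
G(4) = mex{0} = 1
G(5) = mex{0,0} = 1
G(6) = mex{0,0,0} = 1
G(7) = mex{0,0,0,0} = 1
G(8) = mex{1,0,0,0} = 2
G(9) = mex{1,1,0,0,0} = 2
G(10) = mex{1,1,1,0,0} = 2
G(11) = mex{1,1,1,1,0} = 2
G(12) = mex{2,1,1,1,0} = 3
G(13) = mex{2,2,1,1,1} = 0
G(14) = mex{2,2,2,1,1} = 0
G(15) = mex{2,2,2,2,1} = 0
G(16) = mex{3,2,2,2,1} = 0
G(17) = mex{0,3,2,2,2} = 1
G(18) = mex{0,0,3,2,2} = 1
G(19) = mex{0,0,0,3,2} = 1
G(20) = mex{0,0,0,0,2} = 1
G(21) = mex{1,0,0,0,3} = 2
G(22) = mex{1,1,0,0,0} = 2
G(23) = mex{1,1,1,0,0} = 2
G(24) = mex{1,1,1,1,0} = 2
Heap A: G(24) = 2.
Heap B: G(15) = 0.
Combined Grundy value = 2 ⊕ 0 = 2.

2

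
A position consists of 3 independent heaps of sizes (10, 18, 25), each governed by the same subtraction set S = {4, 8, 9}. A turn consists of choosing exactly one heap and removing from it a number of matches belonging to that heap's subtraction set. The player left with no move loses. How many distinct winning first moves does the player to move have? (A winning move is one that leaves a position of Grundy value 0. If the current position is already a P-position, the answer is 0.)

0

All heaps use S = {4, 8, 9}:
n :  0  1  2  3  4  5  6  7  8  9 10 11 12 13 14 15 16 17 18 19 20 21 22 23 24 25
G :  0  0  0  0  1  1  1  1  2  2  2  2  3  0  0  0  0  1  1  1  1  2  2  2  2  3
Heap A: G(10) = 2.
Heap B: G(18) = 1.
Heap C: G(25) = 3.
Combined Grundy value = 2 ⊕ 1 ⊕ 3 = 0.
A winning move leaves total XOR = 0, i.e. changes one component's Grundy value g to g ⊕ X where X is the current total.
Heap A: target g' = 2⊕0 = 2, but every legal move changes the Grundy value (mex property), so 0 moves.
Heap B: target g' = 1⊕0 = 1, but every legal move changes the Grundy value (mex property), so 0 moves.
Heap C: target g' = 3⊕0 = 3, but every legal move changes the Grundy value (mex property), so 0 moves.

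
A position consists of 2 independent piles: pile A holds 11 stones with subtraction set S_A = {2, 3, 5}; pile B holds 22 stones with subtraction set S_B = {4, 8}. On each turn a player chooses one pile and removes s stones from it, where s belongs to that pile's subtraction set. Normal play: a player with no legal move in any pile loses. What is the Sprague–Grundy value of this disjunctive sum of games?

0

Pile A, S = {2, 3, 5}:
G(0) = 0
G(1) = mex{} = 0
G(2) = mex{0} = 1
G(3) = mex{0,0} = 1
G(4) = mex{1,0} = 2
G(5) = mex{1,1,0} = 2
G(6) = mex{2,1,0} = 3
G(7) = mex{2,2,1} = 0
G(8) = mex{3,2,1} = 0
G(9) = mex{0,3,2} = 1
G(10) = mex{0,0,2} = 1
G(11) = mex{1,0,3} = 2
G_A(11) = 2.
Pile B, S = {4, 8}:
n :  0  1  2  3  4  5  6  7  8  9 10 11 12 13 14 15 16 17 18 19 20 21 22
G :  0  0  0  0  1  1  1  1  2  2  2  2  0  0  0  0  1  1  1  1  2  2  2
G_B(22) = 2.
Combined Grundy value = 2 ⊕ 2 = 0.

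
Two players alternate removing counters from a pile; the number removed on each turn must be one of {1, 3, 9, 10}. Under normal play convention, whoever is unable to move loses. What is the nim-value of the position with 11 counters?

3

G(0) = 0
G(1) = mex{0} = 1
G(2) = mex{1} = 0
G(3) = mex{0,0} = 1
G(4) = mex{1,1} = 0
G(5) = mex{0,0} = 1
G(6) = mex{1,1} = 0
G(7) = mex{0,0} = 1
G(8) = mex{1,1} = 0
G(9) = mex{0,0,0} = 1
G(10) = mex{1,1,1,0} = 2
G(11) = mex{2,0,0,1} = 3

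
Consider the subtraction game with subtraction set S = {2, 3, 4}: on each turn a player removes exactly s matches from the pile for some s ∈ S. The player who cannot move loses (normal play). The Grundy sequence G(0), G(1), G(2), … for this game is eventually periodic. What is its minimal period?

6

G(0) = 0
G(1) = mex{} = 0
G(2) = mex{0} = 1
G(3) = mex{0,0} = 1
G(4) = mex{1,0,0} = 2
G(5) = mex{1,1,0} = 2
G(6) = mex{2,1,1} = 0
G(7) = mex{2,2,1} = 0
G(8) = mex{0,2,2} = 1
G(9) = mex{0,0,2} = 1
G(10) = mex{1,0,0} = 2
G(11) = mex{1,1,0} = 2
G(12) = mex{2,1,1} = 0
G(13) = mex{2,2,1} = 0
G(14) = mex{0,2,2} = 1
G(n+6) = G(n) holds for n = 0,…,3 (a full window of length max(S) = 4), so the sequence is purely periodic with period 6.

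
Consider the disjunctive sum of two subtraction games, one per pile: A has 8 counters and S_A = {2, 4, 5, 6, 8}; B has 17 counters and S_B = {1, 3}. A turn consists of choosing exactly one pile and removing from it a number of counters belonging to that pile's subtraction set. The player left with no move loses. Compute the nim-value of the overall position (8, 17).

Pile A, S = {2, 4, 5, 6, 8}:
G(0) = 0
G(1) = mex{} = 0
G(2) = mex{0} = 1
G(3) = mex{0} = 1
G(4) = mex{1,0} = 2
G(5) = mex{1,0,0} = 2
G(6) = mex{2,1,0,0} = 3
G(7) = mex{2,1,1,0} = 3
G(8) = mex{3,2,1,1,0} = 4
G_A(8) = 4.
Pile B, S = {1, 3}:
n :  0  1  2  3  4  5  6  7  8  9 10 11 12 13 14 15 16 17
G :  0  1  0  1  0  1  0  1  0  1  0  1  0  1  0  1  0  1
G_B(17) = 1.
Combined Grundy value = 4 ⊕ 1 = 5.

5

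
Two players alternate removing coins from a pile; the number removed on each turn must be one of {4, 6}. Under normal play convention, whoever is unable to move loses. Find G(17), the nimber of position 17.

G(0) = 0
G(1) = mex{} = 0
G(2) = mex{} = 0
G(3) = mex{} = 0
G(4) = mex{0} = 1
G(5) = mex{0} = 1
G(6) = mex{0,0} = 1
G(7) = mex{0,0} = 1
G(8) = mex{1,0} = 2
G(9) = mex{1,0} = 2
G(10) = mex{1,1} = 0
G(11) = mex{1,1} = 0
G(12) = mex{2,1} = 0
G(13) = mex{2,1} = 0
G(14) = mex{0,2} = 1
G(15) = mex{0,2} = 1
G(16) = mex{0,0} = 1
G(17) = mex{0,0} = 1

1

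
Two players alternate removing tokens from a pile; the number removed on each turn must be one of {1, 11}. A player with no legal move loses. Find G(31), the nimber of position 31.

G(0) = 0
G(1) = mex{0} = 1
G(2) = mex{1} = 0
G(3) = mex{0} = 1
G(4) = mex{1} = 0
G(5) = mex{0} = 1
G(6) = mex{1} = 0
G(7) = mex{0} = 1
G(8) = mex{1} = 0
G(9) = mex{0} = 1
G(10) = mex{1} = 0
G(11) = mex{0,0} = 1
G(12) = mex{1,1} = 0
G(13) = mex{0,0} = 1
G(14) = mex{1,1} = 0
G(15) = mex{0,0} = 1
G(16) = mex{1,1} = 0
G(17) = mex{0,0} = 1
G(18) = mex{1,1} = 0
G(19) = mex{0,0} = 1
G(20) = mex{1,1} = 0
G(21) = mex{0,0} = 1
G(22) = mex{1,1} = 0
G(23) = mex{0,0} = 1
G(24) = mex{1,1} = 0
G(25) = mex{0,0} = 1
G(26) = mex{1,1} = 0
G(27) = mex{0,0} = 1
G(28) = mex{1,1} = 0
G(29) = mex{0,0} = 1
G(30) = mex{1,1} = 0
G(31) = mex{0,0} = 1

1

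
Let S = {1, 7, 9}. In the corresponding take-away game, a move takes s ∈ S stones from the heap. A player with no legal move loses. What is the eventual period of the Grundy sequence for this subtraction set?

G(0) = 0
G(1) = mex{0} = 1
G(2) = mex{1} = 0
G(3) = mex{0} = 1
G(4) = mex{1} = 0
G(5) = mex{0} = 1
G(6) = mex{1} = 0
G(7) = mex{0,0} = 1
G(8) = mex{1,1} = 0
G(9) = mex{0,0,0} = 1
G(10) = mex{1,1,1} = 0
G(11) = mex{0,0,0} = 1
G(12) = mex{1,1,1} = 0
G(13) = mex{0,0,0} = 1
G(14) = mex{1,1,1} = 0
G(n+2) = G(n) holds for n = 0,…,8 (a full window of length max(S) = 9), so the sequence is purely periodic with period 2.

2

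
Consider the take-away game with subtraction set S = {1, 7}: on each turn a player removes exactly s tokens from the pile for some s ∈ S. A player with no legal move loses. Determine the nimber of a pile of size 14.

0

n :  0  1  2  3  4  5  6  7  8  9 10 11 12 13 14
G :  0  1  0  1  0  1  0  1  0  1  0  1  0  1  0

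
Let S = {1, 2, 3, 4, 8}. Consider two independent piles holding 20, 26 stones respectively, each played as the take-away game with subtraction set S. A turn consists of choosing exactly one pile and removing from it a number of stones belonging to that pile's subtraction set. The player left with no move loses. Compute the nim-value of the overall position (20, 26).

1

All piles use S = {1, 2, 3, 4, 8}:
n :  0  1  2  3  4  5  6  7  8  9 10 11 12 13 14 15 16 17 18 19 20 21 22 23 24 25 26
G :  0  1  2  3  4  0  1  2  3  4  0  1  2  3  4  0  1  2  3  4  0  1  2  3  4  0  1
Pile A: G(20) = 0.
Pile B: G(26) = 1.
Combined Grundy value = 0 ⊕ 1 = 1.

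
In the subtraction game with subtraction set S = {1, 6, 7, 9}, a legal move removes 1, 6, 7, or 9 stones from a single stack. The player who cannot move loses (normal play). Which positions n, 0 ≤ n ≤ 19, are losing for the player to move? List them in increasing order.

n :  0  1  2  3  4  5  6  7  8  9 10 11 12 13 14 15 16 17 18 19
G :  0  1  0  1  0  1  2  3  2  3  2  3  0  1  0  1  0  1  2  3
P-positions are exactly the n with G(n) = 0.

0, 2, 4, 12, 14, 16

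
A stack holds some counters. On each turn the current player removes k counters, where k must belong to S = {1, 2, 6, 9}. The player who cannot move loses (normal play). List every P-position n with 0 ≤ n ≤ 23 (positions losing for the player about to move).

G(0) = 0
G(1) = mex{0} = 1
G(2) = mex{1,0} = 2
G(3) = mex{2,1} = 0
G(4) = mex{0,2} = 1
G(5) = mex{1,0} = 2
G(6) = mex{2,1,0} = 3
G(7) = mex{3,2,1} = 0
G(8) = mex{0,3,2} = 1
G(9) = mex{1,0,0,0} = 2
G(10) = mex{2,1,1,1} = 0
G(11) = mex{0,2,2,2} = 1
G(12) = mex{1,0,3,0} = 2
G(13) = mex{2,1,0,1} = 3
G(14) = mex{3,2,1,2} = 0
G(15) = mex{0,3,2,3} = 1
G(16) = mex{1,0,0,0} = 2
G(17) = mex{2,1,1,1} = 0
G(18) = mex{0,2,2,2} = 1
G(19) = mex{1,0,3,0} = 2
G(20) = mex{2,1,0,1} = 3
G(21) = mex{3,2,1,2} = 0
G(22) = mex{0,3,2,3} = 1
G(23) = mex{1,0,0,0} = 2
P-positions are exactly the n with G(n) = 0.

0, 3, 7, 10, 14, 17, 21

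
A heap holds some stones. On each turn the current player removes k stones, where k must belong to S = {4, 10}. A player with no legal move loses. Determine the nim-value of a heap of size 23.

G(0) = 0
G(1) = mex{} = 0
G(2) = mex{} = 0
G(3) = mex{} = 0
G(4) = mex{0} = 1
G(5) = mex{0} = 1
G(6) = mex{0} = 1
G(7) = mex{0} = 1
G(8) = mex{1} = 0
G(9) = mex{1} = 0
G(10) = mex{1,0} = 2
G(11) = mex{1,0} = 2
G(12) = mex{0,0} = 1
G(13) = mex{0,0} = 1
G(14) = mex{2,1} = 0
G(15) = mex{2,1} = 0
G(16) = mex{1,1} = 0
G(17) = mex{1,1} = 0
G(18) = mex{0,0} = 1
G(19) = mex{0,0} = 1
G(20) = mex{0,2} = 1
G(21) = mex{0,2} = 1
G(22) = mex{1,1} = 0
G(23) = mex{1,1} = 0

0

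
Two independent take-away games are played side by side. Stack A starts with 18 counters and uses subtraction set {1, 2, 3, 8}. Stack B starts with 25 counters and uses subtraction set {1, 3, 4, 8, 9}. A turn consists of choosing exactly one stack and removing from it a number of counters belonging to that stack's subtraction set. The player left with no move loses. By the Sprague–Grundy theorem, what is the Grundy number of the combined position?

Stack A, S = {1, 2, 3, 8}:
n :  0  1  2  3  4  5  6  7  8  9 10 11 12 13 14 15 16 17 18
G :  0  1  2  3  0  1  2  3  4  0  1  2  3  0  1  2  3  4  0
G_A(18) = 0.
Stack B, S = {1, 3, 4, 8, 9}:
G(0) = 0
G(1) = mex{0} = 1
G(2) = mex{1} = 0
G(3) = mex{0,0} = 1
G(4) = mex{1,1,0} = 2
G(5) = mex{2,0,1} = 3
G(6) = mex{3,1,0} = 2
G(7) = mex{2,2,1} = 0
G(8) = mex{0,3,2,0} = 1
G(9) = mex{1,2,3,1,0} = 4
G(10) = mex{4,0,2,0,1} = 3
G(11) = mex{3,1,0,1,0} = 2
G(12) = mex{2,4,1,2,1} = 0
G(13) = mex{0,3,4,3,2} = 1
G(14) = mex{1,2,3,2,3} = 0
G(15) = mex{0,0,2,0,2} = 1
G(16) = mex{1,1,0,1,0} = 2
G(17) = mex{2,0,1,4,1} = 3
G(18) = mex{3,1,0,3,4} = 2
G(19) = mex{2,2,1,2,3} = 0
G(20) = mex{0,3,2,0,2} = 1
G(21) = mex{1,2,3,1,0} = 4
G(22) = mex{4,0,2,0,1} = 3
G(23) = mex{3,1,0,1,0} = 2
G(24) = mex{2,4,1,2,1} = 0
G(25) = mex{0,3,4,3,2} = 1
G_B(25) = 1.
Combined Grundy value = 0 ⊕ 1 = 1.

1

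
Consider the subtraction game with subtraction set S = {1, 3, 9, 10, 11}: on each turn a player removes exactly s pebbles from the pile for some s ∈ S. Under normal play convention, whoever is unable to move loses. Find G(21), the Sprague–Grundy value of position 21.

1

n :  0  1  2  3  4  5  6  7  8  9 10 11 12 13 14 15 16 17 18 19 20 21
G :  0  1  0  1  0  1  0  1  0  1  2  3  2  3  2  3  2  3  2  3  0  1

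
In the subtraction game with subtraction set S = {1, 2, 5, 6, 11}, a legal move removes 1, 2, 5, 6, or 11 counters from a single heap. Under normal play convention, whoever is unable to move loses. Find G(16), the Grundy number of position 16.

G(0) = 0
G(1) = mex{0} = 1
G(2) = mex{1,0} = 2
G(3) = mex{2,1} = 0
G(4) = mex{0,2} = 1
G(5) = mex{1,0,0} = 2
G(6) = mex{2,1,1,0} = 3
G(7) = mex{3,2,2,1} = 0
G(8) = mex{0,3,0,2} = 1
G(9) = mex{1,0,1,0} = 2
G(10) = mex{2,1,2,1} = 0
G(11) = mex{0,2,3,2,0} = 1
G(12) = mex{1,0,0,3,1} = 2
G(13) = mex{2,1,1,0,2} = 3
G(14) = mex{3,2,2,1,0} = 4
G(15) = mex{4,3,0,2,1} = 5
G(16) = mex{5,4,1,0,2} = 3

3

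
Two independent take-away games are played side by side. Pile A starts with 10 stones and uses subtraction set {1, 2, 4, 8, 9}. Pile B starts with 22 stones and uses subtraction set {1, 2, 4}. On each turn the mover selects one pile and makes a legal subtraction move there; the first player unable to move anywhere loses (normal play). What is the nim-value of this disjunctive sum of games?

5

Pile A, S = {1, 2, 4, 8, 9}:
G(0) = 0
G(1) = mex{0} = 1
G(2) = mex{1,0} = 2
G(3) = mex{2,1} = 0
G(4) = mex{0,2,0} = 1
G(5) = mex{1,0,1} = 2
G(6) = mex{2,1,2} = 0
G(7) = mex{0,2,0} = 1
G(8) = mex{1,0,1,0} = 2
G(9) = mex{2,1,2,1,0} = 3
G(10) = mex{3,2,0,2,1} = 4
G_A(10) = 4.
Pile B, S = {1, 2, 4}:
n :  0  1  2  3  4  5  6  7  8  9 10 11 12 13 14 15 16 17 18 19 20 21 22
G :  0  1  2  0  1  2  0  1  2  0  1  2  0  1  2  0  1  2  0  1  2  0  1
G_B(22) = 1.
Combined Grundy value = 4 ⊕ 1 = 5.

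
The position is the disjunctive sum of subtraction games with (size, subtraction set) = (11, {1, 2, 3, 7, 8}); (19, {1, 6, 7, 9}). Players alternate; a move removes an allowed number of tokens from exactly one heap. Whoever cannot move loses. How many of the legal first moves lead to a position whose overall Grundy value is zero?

3

Heap A, S = {1, 2, 3, 7, 8}:
n :  0  1  2  3  4  5  6  7  8  9 10 11
G :  0  1  2  3  0  1  2  3  4  0  1  2
G_A(11) = 2.
Heap B, S = {1, 6, 7, 9}:
G(0) = 0
G(1) = mex{0} = 1
G(2) = mex{1} = 0
G(3) = mex{0} = 1
G(4) = mex{1} = 0
G(5) = mex{0} = 1
G(6) = mex{1,0} = 2
G(7) = mex{2,1,0} = 3
G(8) = mex{3,0,1} = 2
G(9) = mex{2,1,0,0} = 3
G(10) = mex{3,0,1,1} = 2
G(11) = mex{2,1,0,0} = 3
G(12) = mex{3,2,1,1} = 0
G(13) = mex{0,3,2,0} = 1
G(14) = mex{1,2,3,1} = 0
G(15) = mex{0,3,2,2} = 1
G(16) = mex{1,2,3,3} = 0
G(17) = mex{0,3,2,2} = 1
G(18) = mex{1,0,3,3} = 2
G(19) = mex{2,1,0,2} = 3
G_B(19) = 3.
Combined Grundy value = 2 ⊕ 3 = 1.
A winning move leaves total XOR = 0, i.e. changes one component's Grundy value g to g ⊕ X where X is the current total.
Heap A: need g' = 2⊕1 = 3. Options: 11−1→G=1, 11−2→G=0, 11−3→G=4, 11−7→G=0, 11−8→G=3. Hits: 1.
Heap B: need g' = 3⊕1 = 2. Options: 19−1→G=2, 19−6→G=1, 19−7→G=0, 19−9→G=2. Hits: 2.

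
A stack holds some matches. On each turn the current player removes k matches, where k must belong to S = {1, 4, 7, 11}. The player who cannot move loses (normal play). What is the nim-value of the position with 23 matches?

0

G(0) = 0
G(1) = mex{0} = 1
G(2) = mex{1} = 0
G(3) = mex{0} = 1
G(4) = mex{1,0} = 2
G(5) = mex{2,1} = 0
G(6) = mex{0,0} = 1
G(7) = mex{1,1,0} = 2
G(8) = mex{2,2,1} = 0
G(9) = mex{0,0,0} = 1
G(10) = mex{1,1,1} = 0
G(11) = mex{0,2,2,0} = 1
G(12) = mex{1,0,0,1} = 2
G(13) = mex{2,1,1,0} = 3
G(14) = mex{3,0,2,1} = 4
G(15) = mex{4,1,0,2} = 3
G(16) = mex{3,2,1,0} = 4
G(17) = mex{4,3,0,1} = 2
G(18) = mex{2,4,1,2} = 0
G(19) = mex{0,3,2,0} = 1
G(20) = mex{1,4,3,1} = 0
G(21) = mex{0,2,4,0} = 1
G(22) = mex{1,0,3,1} = 2
G(23) = mex{2,1,4,2} = 0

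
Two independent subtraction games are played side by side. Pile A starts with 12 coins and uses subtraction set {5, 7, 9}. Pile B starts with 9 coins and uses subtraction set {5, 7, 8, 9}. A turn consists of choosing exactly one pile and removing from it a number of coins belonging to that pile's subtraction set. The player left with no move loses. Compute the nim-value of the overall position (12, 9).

Pile A, S = {5, 7, 9}:
n :  0  1  2  3  4  5  6  7  8  9 10 11 12
G :  0  0  0  0  0  1  1  1  1  1  2  2  2
G_A(12) = 2.
Pile B, S = {5, 7, 8, 9}:
G(0) = 0
G(1) = mex{} = 0
G(2) = mex{} = 0
G(3) = mex{} = 0
G(4) = mex{} = 0
G(5) = mex{0} = 1
G(6) = mex{0} = 1
G(7) = mex{0,0} = 1
G(8) = mex{0,0,0} = 1
G(9) = mex{0,0,0,0} = 1
G_B(9) = 1.
Combined Grundy value = 2 ⊕ 1 = 3.

3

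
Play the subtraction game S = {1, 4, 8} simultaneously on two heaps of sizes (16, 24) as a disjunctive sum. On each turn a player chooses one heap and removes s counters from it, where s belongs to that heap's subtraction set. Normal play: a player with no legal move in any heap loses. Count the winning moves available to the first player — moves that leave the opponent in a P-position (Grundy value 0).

All heaps use S = {1, 4, 8}:
n :  0  1  2  3  4  5  6  7  8  9 10 11 12 13 14 15 16 17 18 19 20 21 22 23 24
G :  0  1  0  1  2  0  1  0  1  2  3  2  0  1  0  1  2  0  1  0  1  2  3  2  0
Heap A: G(16) = 2.
Heap B: G(24) = 0.
Combined Grundy value = 2 ⊕ 0 = 2.
A winning move leaves total XOR = 0, i.e. changes one component's Grundy value g to g ⊕ X where X is the current total.
Heap A: need g' = 2⊕2 = 0. Options: 16−1→G=1, 16−4→G=0, 16−8→G=1. Hits: 1.
Heap B: need g' = 0⊕2 = 2. Options: 24−1→G=2, 24−4→G=1, 24−8→G=2. Hits: 2.

3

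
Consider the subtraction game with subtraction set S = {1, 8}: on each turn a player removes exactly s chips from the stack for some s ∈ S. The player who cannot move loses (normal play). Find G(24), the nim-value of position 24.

0

G(0) = 0
G(1) = mex{0} = 1
G(2) = mex{1} = 0
G(3) = mex{0} = 1
G(4) = mex{1} = 0
G(5) = mex{0} = 1
G(6) = mex{1} = 0
G(7) = mex{0} = 1
G(8) = mex{1,0} = 2
G(9) = mex{2,1} = 0
G(10) = mex{0,0} = 1
G(11) = mex{1,1} = 0
G(12) = mex{0,0} = 1
G(13) = mex{1,1} = 0
G(14) = mex{0,0} = 1
G(15) = mex{1,1} = 0
G(16) = mex{0,2} = 1
G(17) = mex{1,0} = 2
G(18) = mex{2,1} = 0
G(19) = mex{0,0} = 1
G(20) = mex{1,1} = 0
G(21) = mex{0,0} = 1
G(22) = mex{1,1} = 0
G(23) = mex{0,0} = 1
G(24) = mex{1,1} = 0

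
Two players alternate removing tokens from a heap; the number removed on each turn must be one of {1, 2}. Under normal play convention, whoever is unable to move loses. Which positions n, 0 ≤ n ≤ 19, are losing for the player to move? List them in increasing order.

G(0) = 0
G(1) = mex{0} = 1
G(2) = mex{1,0} = 2
G(3) = mex{2,1} = 0
G(4) = mex{0,2} = 1
G(5) = mex{1,0} = 2
G(6) = mex{2,1} = 0
G(7) = mex{0,2} = 1
G(8) = mex{1,0} = 2
G(9) = mex{2,1} = 0
G(10) = mex{0,2} = 1
G(11) = mex{1,0} = 2
G(12) = mex{2,1} = 0
G(13) = mex{0,2} = 1
G(14) = mex{1,0} = 2
G(15) = mex{2,1} = 0
G(16) = mex{0,2} = 1
G(17) = mex{1,0} = 2
G(18) = mex{2,1} = 0
G(19) = mex{0,2} = 1
P-positions are exactly the n with G(n) = 0.

0, 3, 6, 9, 12, 15, 18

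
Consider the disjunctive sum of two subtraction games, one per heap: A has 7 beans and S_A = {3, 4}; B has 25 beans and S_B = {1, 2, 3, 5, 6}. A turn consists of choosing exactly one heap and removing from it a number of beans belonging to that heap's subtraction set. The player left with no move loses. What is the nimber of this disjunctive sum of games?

1

Heap A, S = {3, 4}:
n : 0 1 2 3 4 5 6 7
G : 0 0 0 1 1 1 2 0
G_A(7) = 0.
Heap B, S = {1, 2, 3, 5, 6}:
G(0) = 0
G(1) = mex{0} = 1
G(2) = mex{1,0} = 2
G(3) = mex{2,1,0} = 3
G(4) = mex{3,2,1} = 0
G(5) = mex{0,3,2,0} = 1
G(6) = mex{1,0,3,1,0} = 2
G(7) = mex{2,1,0,2,1} = 3
G(8) = mex{3,2,1,3,2} = 0
G(9) = mex{0,3,2,0,3} = 1
G(10) = mex{1,0,3,1,0} = 2
G(11) = mex{2,1,0,2,1} = 3
G(12) = mex{3,2,1,3,2} = 0
G(13) = mex{0,3,2,0,3} = 1
G(14) = mex{1,0,3,1,0} = 2
G(15) = mex{2,1,0,2,1} = 3
G(16) = mex{3,2,1,3,2} = 0
G(17) = mex{0,3,2,0,3} = 1
G(18) = mex{1,0,3,1,0} = 2
G(19) = mex{2,1,0,2,1} = 3
G(20) = mex{3,2,1,3,2} = 0
G(21) = mex{0,3,2,0,3} = 1
G(22) = mex{1,0,3,1,0} = 2
G(23) = mex{2,1,0,2,1} = 3
G(24) = mex{3,2,1,3,2} = 0
G(25) = mex{0,3,2,0,3} = 1
G_B(25) = 1.
Combined Grundy value = 0 ⊕ 1 = 1.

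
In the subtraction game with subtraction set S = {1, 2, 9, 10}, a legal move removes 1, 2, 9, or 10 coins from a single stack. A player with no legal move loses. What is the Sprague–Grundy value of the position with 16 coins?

2

n :  0  1  2  3  4  5  6  7  8  9 10 11 12 13 14 15 16
G :  0  1  2  0  1  2  0  1  2  3  4  0  1  2  0  1  2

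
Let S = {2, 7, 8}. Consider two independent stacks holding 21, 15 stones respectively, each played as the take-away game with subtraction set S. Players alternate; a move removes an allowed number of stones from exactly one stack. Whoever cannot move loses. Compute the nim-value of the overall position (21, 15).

1

All stacks use S = {2, 7, 8}:
n :  0  1  2  3  4  5  6  7  8  9 10 11 12 13 14 15 16 17 18 19 20 21
G :  0  0  1  1  0  0  1  1  2  2  0  3  1  2  0  0  1  1  2  0  0  1
Stack A: G(21) = 1.
Stack B: G(15) = 0.
Combined Grundy value = 1 ⊕ 0 = 1.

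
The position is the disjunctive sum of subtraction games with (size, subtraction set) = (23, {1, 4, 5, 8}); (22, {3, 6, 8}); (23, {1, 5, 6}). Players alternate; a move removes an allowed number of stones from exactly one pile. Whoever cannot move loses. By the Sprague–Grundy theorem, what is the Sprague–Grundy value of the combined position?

Pile A, S = {1, 4, 5, 8}:
n :  0  1  2  3  4  5  6  7  8  9 10 11 12 13 14 15 16 17 18 19 20 21 22 23
G :  0  1  0  1  2  3  2  3  4  0  1  0  1  2  3  2  3  4  0  1  0  1  2  3
G_A(23) = 3.
Pile B, S = {3, 6, 8}:
n :  0  1  2  3  4  5  6  7  8  9 10 11 12 13 14 15 16 17 18 19 20 21 22
G :  0  0  0  1  1  1  2  2  2  3  3  0  0  0  1  1  1  2  2  2  3  3  0
G_B(22) = 0.
Pile C, S = {1, 5, 6}:
G(0) = 0
G(1) = mex{0} = 1
G(2) = mex{1} = 0
G(3) = mex{0} = 1
G(4) = mex{1} = 0
G(5) = mex{0,0} = 1
G(6) = mex{1,1,0} = 2
G(7) = mex{2,0,1} = 3
G(8) = mex{3,1,0} = 2
G(9) = mex{2,0,1} = 3
G(10) = mex{3,1,0} = 2
G(11) = mex{2,2,1} = 0
G(12) = mex{0,3,2} = 1
G(13) = mex{1,2,3} = 0
G(14) = mex{0,3,2} = 1
G(15) = mex{1,2,3} = 0
G(16) = mex{0,0,2} = 1
G(17) = mex{1,1,0} = 2
G(18) = mex{2,0,1} = 3
G(19) = mex{3,1,0} = 2
G(20) = mex{2,0,1} = 3
G(21) = mex{3,1,0} = 2
G(22) = mex{2,2,1} = 0
G(23) = mex{0,3,2} = 1
G_C(23) = 1.
Combined Grundy value = 3 ⊕ 0 ⊕ 1 = 2.

2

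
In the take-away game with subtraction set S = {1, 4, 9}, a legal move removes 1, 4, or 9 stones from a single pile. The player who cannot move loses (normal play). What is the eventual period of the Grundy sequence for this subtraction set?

5

n :  0  1  2  3  4  5  6  7  8  9 10 11 12 13 14 15
G :  0  1  0  1  2  0  1  0  1  2  0  1  0  1  2  0
G(n+5) = G(n) holds for n = 0,…,8 (a full window of length max(S) = 9), so the sequence is purely periodic with period 5.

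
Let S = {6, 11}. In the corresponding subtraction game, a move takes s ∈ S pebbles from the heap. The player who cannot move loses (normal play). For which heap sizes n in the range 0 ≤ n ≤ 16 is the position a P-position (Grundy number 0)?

G(0) = 0
G(1) = mex{} = 0
G(2) = mex{} = 0
G(3) = mex{} = 0
G(4) = mex{} = 0
G(5) = mex{} = 0
G(6) = mex{0} = 1
G(7) = mex{0} = 1
G(8) = mex{0} = 1
G(9) = mex{0} = 1
G(10) = mex{0} = 1
G(11) = mex{0,0} = 1
G(12) = mex{1,0} = 2
G(13) = mex{1,0} = 2
G(14) = mex{1,0} = 2
G(15) = mex{1,0} = 2
G(16) = mex{1,0} = 2
P-positions are exactly the n with G(n) = 0.

0, 1, 2, 3, 4, 5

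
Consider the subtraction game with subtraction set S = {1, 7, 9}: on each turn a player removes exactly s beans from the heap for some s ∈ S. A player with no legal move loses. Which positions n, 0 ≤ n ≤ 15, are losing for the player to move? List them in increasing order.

0, 2, 4, 6, 8, 10, 12, 14

n :  0  1  2  3  4  5  6  7  8  9 10 11 12 13 14 15
G :  0  1  0  1  0  1  0  1  0  1  0  1  0  1  0  1
P-positions are exactly the n with G(n) = 0.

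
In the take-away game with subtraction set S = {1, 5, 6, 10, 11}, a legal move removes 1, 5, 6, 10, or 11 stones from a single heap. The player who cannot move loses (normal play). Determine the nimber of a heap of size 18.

0

n :  0  1  2  3  4  5  6  7  8  9 10 11 12 13 14 15 16 17 18
G :  0  1  0  1  0  1  2  3  2  3  2  3  4  5  4  5  0  1  0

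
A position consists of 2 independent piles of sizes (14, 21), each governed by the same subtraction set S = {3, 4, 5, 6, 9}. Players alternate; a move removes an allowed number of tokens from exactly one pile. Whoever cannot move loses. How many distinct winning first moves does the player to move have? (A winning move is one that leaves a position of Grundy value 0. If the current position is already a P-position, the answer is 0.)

All piles use S = {3, 4, 5, 6, 9}:
G(0) = 0
G(1) = mex{} = 0
G(2) = mex{} = 0
G(3) = mex{0} = 1
G(4) = mex{0,0} = 1
G(5) = mex{0,0,0} = 1
G(6) = mex{1,0,0,0} = 2
G(7) = mex{1,1,0,0} = 2
G(8) = mex{1,1,1,0} = 2
G(9) = mex{2,1,1,1,0} = 3
G(10) = mex{2,2,1,1,0} = 3
G(11) = mex{2,2,2,1,0} = 3
G(12) = mex{3,2,2,2,1} = 0
G(13) = mex{3,3,2,2,1} = 0
G(14) = mex{3,3,3,2,1} = 0
G(15) = mex{0,3,3,3,2} = 1
G(16) = mex{0,0,3,3,2} = 1
G(17) = mex{0,0,0,3,2} = 1
G(18) = mex{1,0,0,0,3} = 2
G(19) = mex{1,1,0,0,3} = 2
G(20) = mex{1,1,1,0,3} = 2
G(21) = mex{2,1,1,1,0} = 3
Pile A: G(14) = 0.
Pile B: G(21) = 3.
Combined Grundy value = 0 ⊕ 3 = 3.
A winning move leaves total XOR = 0, i.e. changes one component's Grundy value g to g ⊕ X where X is the current total.
Pile A: need g' = 0⊕3 = 3. Options: 14−3→G=3, 14−4→G=3, 14−5→G=3, 14−6→G=2, 14−9→G=1. Hits: 3.
Pile B: need g' = 3⊕3 = 0. Options: 21−3→G=2, 21−4→G=1, 21−5→G=1, 21−6→G=1, 21−9→G=0. Hits: 1.

4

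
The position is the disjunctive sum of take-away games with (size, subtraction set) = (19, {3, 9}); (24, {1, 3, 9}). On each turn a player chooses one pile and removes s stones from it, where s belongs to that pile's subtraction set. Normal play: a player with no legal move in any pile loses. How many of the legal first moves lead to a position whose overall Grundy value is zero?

0

Pile A, S = {3, 9}:
n :  0  1  2  3  4  5  6  7  8  9 10 11 12 13 14 15 16 17 18 19
G :  0  0  0  1  1  1  0  0  0  1  1  1  0  0  0  1  1  1  0  0
G_A(19) = 0.
Pile B, S = {1, 3, 9}:
G(0) = 0
G(1) = mex{0} = 1
G(2) = mex{1} = 0
G(3) = mex{0,0} = 1
G(4) = mex{1,1} = 0
G(5) = mex{0,0} = 1
G(6) = mex{1,1} = 0
G(7) = mex{0,0} = 1
G(8) = mex{1,1} = 0
G(9) = mex{0,0,0} = 1
G(10) = mex{1,1,1} = 0
G(11) = mex{0,0,0} = 1
G(12) = mex{1,1,1} = 0
G(13) = mex{0,0,0} = 1
G(14) = mex{1,1,1} = 0
G(15) = mex{0,0,0} = 1
G(16) = mex{1,1,1} = 0
G(17) = mex{0,0,0} = 1
G(18) = mex{1,1,1} = 0
G(19) = mex{0,0,0} = 1
G(20) = mex{1,1,1} = 0
G(21) = mex{0,0,0} = 1
G(22) = mex{1,1,1} = 0
G(23) = mex{0,0,0} = 1
G(24) = mex{1,1,1} = 0
G_B(24) = 0.
Combined Grundy value = 0 ⊕ 0 = 0.
A winning move leaves total XOR = 0, i.e. changes one component's Grundy value g to g ⊕ X where X is the current total.
Pile A: target g' = 0⊕0 = 0, but every legal move changes the Grundy value (mex property), so 0 moves.
Pile B: target g' = 0⊕0 = 0, but every legal move changes the Grundy value (mex property), so 0 moves.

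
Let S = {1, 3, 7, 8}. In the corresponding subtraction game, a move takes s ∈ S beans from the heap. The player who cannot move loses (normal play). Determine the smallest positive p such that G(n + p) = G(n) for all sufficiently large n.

15

G(0) = 0
G(1) = mex{0} = 1
G(2) = mex{1} = 0
G(3) = mex{0,0} = 1
G(4) = mex{1,1} = 0
G(5) = mex{0,0} = 1
G(6) = mex{1,1} = 0
G(7) = mex{0,0,0} = 1
G(8) = mex{1,1,1,0} = 2
G(9) = mex{2,0,0,1} = 3
G(10) = mex{3,1,1,0} = 2
G(11) = mex{2,2,0,1} = 3
G(12) = mex{3,3,1,0} = 2
G(13) = mex{2,2,0,1} = 3
G(14) = mex{3,3,1,0} = 2
G(15) = mex{2,2,2,1} = 0
G(16) = mex{0,3,3,2} = 1
G(17) = mex{1,2,2,3} = 0
G(18) = mex{0,0,3,2} = 1
G(19) = mex{1,1,2,3} = 0
G(20) = mex{0,0,3,2} = 1
G(21) = mex{1,1,2,3} = 0
G(22) = mex{0,0,0,2} = 1
G(23) = mex{1,1,1,0} = 2
G(24) = mex{2,0,0,1} = 3
G(25) = mex{3,1,1,0} = 2
G(26) = mex{2,2,0,1} = 3
G(27) = mex{3,3,1,0} = 2
G(28) = mex{2,2,0,1} = 3
G(29) = mex{3,3,1,0} = 2
G(30) = mex{2,2,2,1} = 0
G(31) = mex{0,3,3,2} = 1
G(n+15) = G(n) holds for n = 0,…,7 (a full window of length max(S) = 8), so the sequence is purely periodic with period 15.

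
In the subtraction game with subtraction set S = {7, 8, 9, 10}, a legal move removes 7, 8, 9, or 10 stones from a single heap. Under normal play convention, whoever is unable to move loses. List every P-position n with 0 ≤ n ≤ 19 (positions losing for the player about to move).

0, 1, 2, 3, 4, 5, 6, 17, 18, 19

n :  0  1  2  3  4  5  6  7  8  9 10 11 12 13 14 15 16 17 18 19
G :  0  0  0  0  0  0  0  1  1  1  1  1  1  1  2  2  2  0  0  0
P-positions are exactly the n with G(n) = 0.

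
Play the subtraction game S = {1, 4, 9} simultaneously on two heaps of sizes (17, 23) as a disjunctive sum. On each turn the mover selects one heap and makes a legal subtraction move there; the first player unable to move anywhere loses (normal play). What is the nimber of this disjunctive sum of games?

1

All heaps use S = {1, 4, 9}:
G(0) = 0
G(1) = mex{0} = 1
G(2) = mex{1} = 0
G(3) = mex{0} = 1
G(4) = mex{1,0} = 2
G(5) = mex{2,1} = 0
G(6) = mex{0,0} = 1
G(7) = mex{1,1} = 0
G(8) = mex{0,2} = 1
G(9) = mex{1,0,0} = 2
G(10) = mex{2,1,1} = 0
G(11) = mex{0,0,0} = 1
G(12) = mex{1,1,1} = 0
G(13) = mex{0,2,2} = 1
G(14) = mex{1,0,0} = 2
G(15) = mex{2,1,1} = 0
G(16) = mex{0,0,0} = 1
G(17) = mex{1,1,1} = 0
G(18) = mex{0,2,2} = 1
G(19) = mex{1,0,0} = 2
G(20) = mex{2,1,1} = 0
G(21) = mex{0,0,0} = 1
G(22) = mex{1,1,1} = 0
G(23) = mex{0,2,2} = 1
Heap A: G(17) = 0.
Heap B: G(23) = 1.
Combined Grundy value = 0 ⊕ 1 = 1.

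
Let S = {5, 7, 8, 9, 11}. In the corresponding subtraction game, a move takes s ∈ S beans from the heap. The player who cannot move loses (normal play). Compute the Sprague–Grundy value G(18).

0

n :  0  1  2  3  4  5  6  7  8  9 10 11 12 13 14 15 16 17 18
G :  0  0  0  0  0  1  1  1  1  1  2  2  2  2  2  3  0  0  0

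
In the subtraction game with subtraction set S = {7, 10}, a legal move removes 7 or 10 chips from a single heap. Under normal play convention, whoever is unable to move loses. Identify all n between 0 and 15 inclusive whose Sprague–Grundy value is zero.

0, 1, 2, 3, 4, 5, 6

G(0) = 0
G(1) = mex{} = 0
G(2) = mex{} = 0
G(3) = mex{} = 0
G(4) = mex{} = 0
G(5) = mex{} = 0
G(6) = mex{} = 0
G(7) = mex{0} = 1
G(8) = mex{0} = 1
G(9) = mex{0} = 1
G(10) = mex{0,0} = 1
G(11) = mex{0,0} = 1
G(12) = mex{0,0} = 1
G(13) = mex{0,0} = 1
G(14) = mex{1,0} = 2
G(15) = mex{1,0} = 2
P-positions are exactly the n with G(n) = 0.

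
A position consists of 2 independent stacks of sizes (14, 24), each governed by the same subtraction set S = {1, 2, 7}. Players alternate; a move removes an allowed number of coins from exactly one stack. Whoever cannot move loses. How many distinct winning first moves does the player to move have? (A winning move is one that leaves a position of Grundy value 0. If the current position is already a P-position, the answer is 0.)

All stacks use S = {1, 2, 7}:
G(0) = 0
G(1) = mex{0} = 1
G(2) = mex{1,0} = 2
G(3) = mex{2,1} = 0
G(4) = mex{0,2} = 1
G(5) = mex{1,0} = 2
G(6) = mex{2,1} = 0
G(7) = mex{0,2,0} = 1
G(8) = mex{1,0,1} = 2
G(9) = mex{2,1,2} = 0
G(10) = mex{0,2,0} = 1
G(11) = mex{1,0,1} = 2
G(12) = mex{2,1,2} = 0
G(13) = mex{0,2,0} = 1
G(14) = mex{1,0,1} = 2
G(15) = mex{2,1,2} = 0
G(16) = mex{0,2,0} = 1
G(17) = mex{1,0,1} = 2
G(18) = mex{2,1,2} = 0
G(19) = mex{0,2,0} = 1
G(20) = mex{1,0,1} = 2
G(21) = mex{2,1,2} = 0
G(22) = mex{0,2,0} = 1
G(23) = mex{1,0,1} = 2
G(24) = mex{2,1,2} = 0
Stack A: G(14) = 2.
Stack B: G(24) = 0.
Combined Grundy value = 2 ⊕ 0 = 2.
A winning move leaves total XOR = 0, i.e. changes one component's Grundy value g to g ⊕ X where X is the current total.
Stack A: need g' = 2⊕2 = 0. Options: 14−1→G=1, 14−2→G=0, 14−7→G=1. Hits: 1.
Stack B: need g' = 0⊕2 = 2. Options: 24−1→G=2, 24−2→G=1, 24−7→G=2. Hits: 2.

3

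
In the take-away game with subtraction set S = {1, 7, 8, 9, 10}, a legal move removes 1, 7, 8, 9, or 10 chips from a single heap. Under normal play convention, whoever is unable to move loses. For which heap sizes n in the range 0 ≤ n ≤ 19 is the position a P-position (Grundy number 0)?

n :  0  1  2  3  4  5  6  7  8  9 10 11 12 13 14 15 16 17 18 19
G :  0  1  0  1  0  1  0  1  2  3  2  3  2  3  2  3  4  0  1  0
P-positions are exactly the n with G(n) = 0.

0, 2, 4, 6, 17, 19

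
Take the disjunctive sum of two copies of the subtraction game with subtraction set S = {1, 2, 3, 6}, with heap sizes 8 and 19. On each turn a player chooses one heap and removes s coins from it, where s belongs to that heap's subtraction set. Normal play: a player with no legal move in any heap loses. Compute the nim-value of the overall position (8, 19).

3

All heaps use S = {1, 2, 3, 6}:
G(0) = 0
G(1) = mex{0} = 1
G(2) = mex{1,0} = 2
G(3) = mex{2,1,0} = 3
G(4) = mex{3,2,1} = 0
G(5) = mex{0,3,2} = 1
G(6) = mex{1,0,3,0} = 2
G(7) = mex{2,1,0,1} = 3
G(8) = mex{3,2,1,2} = 0
G(9) = mex{0,3,2,3} = 1
G(10) = mex{1,0,3,0} = 2
G(11) = mex{2,1,0,1} = 3
G(12) = mex{3,2,1,2} = 0
G(13) = mex{0,3,2,3} = 1
G(14) = mex{1,0,3,0} = 2
G(15) = mex{2,1,0,1} = 3
G(16) = mex{3,2,1,2} = 0
G(17) = mex{0,3,2,3} = 1
G(18) = mex{1,0,3,0} = 2
G(19) = mex{2,1,0,1} = 3
Heap A: G(8) = 0.
Heap B: G(19) = 3.
Combined Grundy value = 0 ⊕ 3 = 3.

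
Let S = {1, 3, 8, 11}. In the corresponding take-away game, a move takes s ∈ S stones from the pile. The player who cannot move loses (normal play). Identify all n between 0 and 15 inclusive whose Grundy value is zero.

G(0) = 0
G(1) = mex{0} = 1
G(2) = mex{1} = 0
G(3) = mex{0,0} = 1
G(4) = mex{1,1} = 0
G(5) = mex{0,0} = 1
G(6) = mex{1,1} = 0
G(7) = mex{0,0} = 1
G(8) = mex{1,1,0} = 2
G(9) = mex{2,0,1} = 3
G(10) = mex{3,1,0} = 2
G(11) = mex{2,2,1,0} = 3
G(12) = mex{3,3,0,1} = 2
G(13) = mex{2,2,1,0} = 3
G(14) = mex{3,3,0,1} = 2
G(15) = mex{2,2,1,0} = 3
P-positions are exactly the n with G(n) = 0.

0, 2, 4, 6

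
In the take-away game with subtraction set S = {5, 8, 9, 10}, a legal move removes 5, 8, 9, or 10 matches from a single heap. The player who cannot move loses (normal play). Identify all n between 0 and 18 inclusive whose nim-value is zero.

0, 1, 2, 3, 4, 15, 16, 17, 18

n :  0  1  2  3  4  5  6  7  8  9 10 11 12 13 14 15 16 17 18
G :  0  0  0  0  0  1  1  1  1  1  2  2  2  2  2  0  0  0  0
P-positions are exactly the n with G(n) = 0.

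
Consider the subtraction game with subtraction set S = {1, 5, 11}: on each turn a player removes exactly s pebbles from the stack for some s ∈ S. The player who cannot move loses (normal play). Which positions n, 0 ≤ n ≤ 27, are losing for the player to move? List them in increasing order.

G(0) = 0
G(1) = mex{0} = 1
G(2) = mex{1} = 0
G(3) = mex{0} = 1
G(4) = mex{1} = 0
G(5) = mex{0,0} = 1
G(6) = mex{1,1} = 0
G(7) = mex{0,0} = 1
G(8) = mex{1,1} = 0
G(9) = mex{0,0} = 1
G(10) = mex{1,1} = 0
G(11) = mex{0,0,0} = 1
G(12) = mex{1,1,1} = 0
G(13) = mex{0,0,0} = 1
G(14) = mex{1,1,1} = 0
G(15) = mex{0,0,0} = 1
G(16) = mex{1,1,1} = 0
G(17) = mex{0,0,0} = 1
G(18) = mex{1,1,1} = 0
G(19) = mex{0,0,0} = 1
G(20) = mex{1,1,1} = 0
G(21) = mex{0,0,0} = 1
G(22) = mex{1,1,1} = 0
G(23) = mex{0,0,0} = 1
G(24) = mex{1,1,1} = 0
G(25) = mex{0,0,0} = 1
G(26) = mex{1,1,1} = 0
G(27) = mex{0,0,0} = 1
P-positions are exactly the n with G(n) = 0.

0, 2, 4, 6, 8, 10, 12, 14, 16, 18, 20, 22, 24, 26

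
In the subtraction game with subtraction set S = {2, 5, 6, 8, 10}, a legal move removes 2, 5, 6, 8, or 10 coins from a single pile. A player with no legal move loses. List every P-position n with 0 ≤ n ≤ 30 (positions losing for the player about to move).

n :  0  1  2  3  4  5  6  7  8  9 10 11 12 13 14 15 16 17 18 19 20 21 22 23 24 25 26 27 28 29 30
G :  0  0  1  1  0  2  1  3  2  2  3  3  2  0  3  1  0  0  1  1  0  2  1  3  2  2  3  3  2  0  3
P-positions are exactly the n with G(n) = 0.

0, 1, 4, 13, 16, 17, 20, 29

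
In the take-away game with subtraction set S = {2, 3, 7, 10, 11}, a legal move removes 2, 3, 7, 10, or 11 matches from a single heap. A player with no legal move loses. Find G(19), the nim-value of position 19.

n :  0  1  2  3  4  5  6  7  8  9 10 11 12 13 14 15 16 17 18 19
G :  0  0  1  1  2  0  0  1  1  2  2  3  3  4  0  5  1  3  0  0

0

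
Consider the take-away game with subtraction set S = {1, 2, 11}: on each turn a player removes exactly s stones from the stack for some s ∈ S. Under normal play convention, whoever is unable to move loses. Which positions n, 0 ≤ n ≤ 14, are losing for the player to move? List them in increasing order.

0, 3, 6, 9, 12

G(0) = 0
G(1) = mex{0} = 1
G(2) = mex{1,0} = 2
G(3) = mex{2,1} = 0
G(4) = mex{0,2} = 1
G(5) = mex{1,0} = 2
G(6) = mex{2,1} = 0
G(7) = mex{0,2} = 1
G(8) = mex{1,0} = 2
G(9) = mex{2,1} = 0
G(10) = mex{0,2} = 1
G(11) = mex{1,0,0} = 2
G(12) = mex{2,1,1} = 0
G(13) = mex{0,2,2} = 1
G(14) = mex{1,0,0} = 2
P-positions are exactly the n with G(n) = 0.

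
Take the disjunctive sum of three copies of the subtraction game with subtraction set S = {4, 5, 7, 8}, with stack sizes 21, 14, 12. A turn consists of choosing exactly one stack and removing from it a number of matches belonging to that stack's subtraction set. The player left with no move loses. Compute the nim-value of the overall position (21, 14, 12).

2

All stacks use S = {4, 5, 7, 8}:
G(0) = 0
G(1) = mex{} = 0
G(2) = mex{} = 0
G(3) = mex{} = 0
G(4) = mex{0} = 1
G(5) = mex{0,0} = 1
G(6) = mex{0,0} = 1
G(7) = mex{0,0,0} = 1
G(8) = mex{1,0,0,0} = 2
G(9) = mex{1,1,0,0} = 2
G(10) = mex{1,1,0,0} = 2
G(11) = mex{1,1,1,0} = 2
G(12) = mex{2,1,1,1} = 0
G(13) = mex{2,2,1,1} = 0
G(14) = mex{2,2,1,1} = 0
G(15) = mex{2,2,2,1} = 0
G(16) = mex{0,2,2,2} = 1
G(17) = mex{0,0,2,2} = 1
G(18) = mex{0,0,2,2} = 1
G(19) = mex{0,0,0,2} = 1
G(20) = mex{1,0,0,0} = 2
G(21) = mex{1,1,0,0} = 2
Stack A: G(21) = 2.
Stack B: G(14) = 0.
Stack C: G(12) = 0.
Combined Grundy value = 2 ⊕ 0 ⊕ 0 = 2.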